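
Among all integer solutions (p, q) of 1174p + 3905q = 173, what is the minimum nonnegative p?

gcd(3905, 1174):
  3905 = 3·1174 + 383
  1174 = 3·383 + 25
  383 = 15·25 + 8
  25 = 3·8 + 1
  8 = 8·1
so gcd(3905, 1174) = 1.
1 divides 173, so solutions exist.
Back-substitute for Bézout coefficients:
  1 = 25 - 3·8
  ... = 1174·(469) + 3905·(-141)
Scale by 173/1 = 173: (p₀, q₀) = (81137, -24393).
General solution: p = 81137 + 3905t, q = -24393 - 1174t for integer t.
p ≥ 0: smallest is 81137 mod 3905 = 3037 (at t = -20), with q = -913.

3037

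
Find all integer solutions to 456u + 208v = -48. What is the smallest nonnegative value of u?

4

gcd(456, 208):
  456 = 2×208 + 40
  208 = 5×40 + 8
  40 = 5×8
so gcd(456, 208) = 8.
8 divides -48, so solutions exist.
Back-substitute for Bézout coefficients:
  8 = 208 - 5×40
  ... = 456×(-5) + 208×(11)
Scale by -48/8 = -6: (u₀, v₀) = (30, -66).
General solution: u = 30 + 26t, v = -66 - 57t for integer t.
u ≥ 0: smallest is 30 mod 26 = 4 (at t = -1), with v = -9.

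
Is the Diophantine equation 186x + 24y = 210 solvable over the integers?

gcd(186, 24) = 6.
6 divides 210, so integer solutions exist.

yes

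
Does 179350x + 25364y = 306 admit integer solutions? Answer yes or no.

gcd(179350, 25364) = 34.
34 divides 306, so integer solutions exist.

yes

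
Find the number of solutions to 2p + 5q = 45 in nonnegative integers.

5

gcd(5, 2) = 1  (5 = 2×2 + 1, 2 = 2×1).
Back-substituting, 2×(-2) + 5×(1) = 1.
Scale by 45: one solution is (-90, 45). Reduce p mod 5: (0, 9).
General: p = 0 + 5t, q = 9 - 2t.
p ≥ 0 ⇒ t ≥ 0; q ≥ 0 ⇒ t ≤ 4. So t ∈ [0, 4]: 5 solutions.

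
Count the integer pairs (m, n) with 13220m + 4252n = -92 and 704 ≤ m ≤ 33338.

31

gcd(13220, 4252):
  13220 = 3×4252 + 464
  4252 = 9×464 + 76
  464 = 6×76 + 8
  76 = 9×8 + 4
  8 = 2×4
so gcd(13220, 4252) = 4.
Back-substitute for Bézout coefficients:
  4 = 76 - 9×8
  ... = 13220×(-504) + 4252×(1567)
Scale by -23: particular solution (11592, -36041); reduce m mod 1063: (962, -2991).
General solution: m = 962 + 1063t, n = -2991 - 3305t for integer t.
704 ≤ 962 + 1063t ≤ 33338 gives t ∈ [0, 30], which is 31 values.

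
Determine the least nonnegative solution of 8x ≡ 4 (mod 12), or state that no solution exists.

2

gcd(12, 8) = 4  (12 = 1*8 + 4, 8 = 2*4).
4 divides 4, so solutions exist.
Back-substituting, 8*(-1) + 12*(1) = 4.
So 8*(-1) ≡ 4 (mod 12); multiply by 1: x ≡ -1 (mod 3).
Smallest nonnegative: x = -1 mod 3 = 2.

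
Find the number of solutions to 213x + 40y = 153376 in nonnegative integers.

18

gcd(213, 40) = 1  (213 = 5·40 + 13, 40 = 3·13 + 1, 13 = 13·1).
Back-substituting, 213·(-3) + 40·(16) = 1.
Scale by 153376: one solution is (-460128, 2454016). Reduce x mod 40: (32, 3664).
General: x = 32 + 40t, y = 3664 - 213t.
x ≥ 0 ⇒ t ≥ 0; y ≥ 0 ⇒ t ≤ 17. So t ∈ [0, 17]: 18 solutions.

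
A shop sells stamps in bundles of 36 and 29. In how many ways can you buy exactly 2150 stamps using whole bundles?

Need nonnegative integers with 36j + 29k = 2150.
gcd(36, 29) = 1, and 36·(-4) + 29·(5) = 1.
So (j₀, k₀) = (-8600, 10750); general j = -8600 + 29t, k = 10750 - 36t.
j ≥ 0 ⇒ t ≥ 297; k ≥ 0 ⇒ t ≤ 298. That's 2 values of t.

2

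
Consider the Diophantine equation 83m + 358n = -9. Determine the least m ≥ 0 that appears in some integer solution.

263

gcd(358, 83) = 1  (358 = 4·83 + 26, 83 = 3·26 + 5, 26 = 5·5 + 1, 5 = 5·1).
1 divides -9, so solutions exist.
Back-substituting, 83·(-69) + 358·(16) = 1.
Scale by -9/1 = -9: (m₀, n₀) = (621, -144).
General solution: m = 621 + 358t, n = -144 - 83t for integer t.
m ≥ 0: smallest is 621 mod 358 = 263 (at t = -1), with n = -61.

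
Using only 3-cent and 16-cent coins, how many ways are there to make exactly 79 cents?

2

Need nonnegative integers with 3j + 16k = 79.
gcd(3, 16) = 1, and 3·(-5) + 16·(1) = 1.
So (j₀, k₀) = (-395, 79); general j = -395 + 16t, k = 79 - 3t.
j ≥ 0 ⇒ t ≥ 25; k ≥ 0 ⇒ t ≤ 26. That's 2 values of t.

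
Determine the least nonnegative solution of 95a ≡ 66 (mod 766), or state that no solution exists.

gcd(766, 95) = 1  (766 = 8·95 + 6, 95 = 15·6 + 5, 6 = 1·5 + 1, 5 = 5·1).
1 divides 66, so solutions exist.
Back-substituting, 95·(-129) + 766·(16) = 1.
So 95·(-129) ≡ 1 (mod 766); multiply by 66: a ≡ -8514 (mod 766).
Smallest nonnegative: a = -8514 mod 766 = 678.

678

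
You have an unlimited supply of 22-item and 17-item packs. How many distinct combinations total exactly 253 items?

Need nonnegative integers with 22j + 17k = 253.
gcd(22, 17) = 1, and 22·(7) + 17·(-9) = 1.
So (j₀, k₀) = (1771, -2277); general j = 1771 + 17t, k = -2277 - 22t.
j ≥ 0 ⇒ t ≥ -104; k ≥ 0 ⇒ t ≤ -104. That's 1 value of t.

1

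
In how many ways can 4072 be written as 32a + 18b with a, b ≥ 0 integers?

14

gcd(32, 18):
  32 = 1·18 + 14
  18 = 1·14 + 4
  14 = 3·4 + 2
  4 = 2·2
so gcd(32, 18) = 2.
Back-substitute for Bézout coefficients:
  2 = 14 - 3·4
  ... = 32·(4) + 18·(-7)
Scale by 2036: one solution is (8144, -14252). Reduce a mod 9: (8, 212).
General: a = 8 + 9t, b = 212 - 16t.
a ≥ 0 ⇒ t ≥ 0; b ≥ 0 ⇒ t ≤ 13. So t ∈ [0, 13]: 14 solutions.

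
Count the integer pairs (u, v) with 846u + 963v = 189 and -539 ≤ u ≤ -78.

4

gcd(963, 846) = 9  (963 = 1×846 + 117, 846 = 7×117 + 27, 117 = 4×27 + 9, 27 = 3×9).
Back-substituting, 846×(-33) + 963×(29) = 9.
Scale by 21: particular solution (-693, 609); reduce u mod 107: (56, -49).
General solution: u = 56 + 107t, v = -49 - 94t for integer t.
-539 ≤ 56 + 107t ≤ -78 gives t ∈ [-5, -2], which is 4 values.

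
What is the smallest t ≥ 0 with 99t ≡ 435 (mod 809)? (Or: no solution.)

176

gcd(809, 99) = 1.
1 divides 435, so solutions exist.
By Bézout, 99·(-286) + 809·(35) = 1.
So 99·(-286) ≡ 1 (mod 809); multiply by 435: t ≡ -124410 (mod 809).
Smallest nonnegative: t = -124410 mod 809 = 176.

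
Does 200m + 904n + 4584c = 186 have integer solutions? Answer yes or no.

no

gcd(904, 200) = 8  (904 = 4×200 + 104, 200 = 1×104 + 96, 104 = 1×96 + 8, 96 = 12×8).
gcd(8, 4584) = 8.
8 does not divide 186 (remainder 2), so no integer solutions.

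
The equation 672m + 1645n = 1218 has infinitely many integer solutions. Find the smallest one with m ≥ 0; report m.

gcd(1645, 672) = 7.
7 divides 1218, so solutions exist.
By Bézout, 672·(71) + 1645·(-29) = 7.
Scale by 1218/7 = 174: (m₀, n₀) = (12354, -5046).
General solution: m = 12354 + 235t, n = -5046 - 96t for integer t.
m ≥ 0: smallest is 12354 mod 235 = 134 (at t = -52), with n = -54.

134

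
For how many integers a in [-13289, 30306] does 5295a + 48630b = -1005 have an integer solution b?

13

gcd(48630, 5295) = 15  (48630 = 9*5295 + 975, 5295 = 5*975 + 420, 975 = 2*420 + 135, 420 = 3*135 + 15, 135 = 9*15).
Back-substituting, 5295*(349) + 48630*(-38) = 15.
Scale by -67: particular solution (-23383, 2546); reduce a mod 3242: (2553, -278).
General solution: a = 2553 + 3242t, b = -278 - 353t for integer t.
-13289 ≤ 2553 + 3242t ≤ 30306 gives t ∈ [-4, 8], which is 13 values.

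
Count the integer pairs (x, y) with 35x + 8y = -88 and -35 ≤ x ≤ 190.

gcd(35, 8):
  35 = 4·8 + 3
  8 = 2·3 + 2
  3 = 1·2 + 1
  2 = 2·1
so gcd(35, 8) = 1.
Back-substitute for Bézout coefficients:
  1 = 3 - 1·2
  ... = 35·(3) + 8·(-13)
Scale by -88: particular solution (-264, 1144); reduce x mod 8: (0, -11).
General solution: x = 0 + 8t, y = -11 - 35t for integer t.
-35 ≤ 0 + 8t ≤ 190 gives t ∈ [-4, 23], which is 28 values.

28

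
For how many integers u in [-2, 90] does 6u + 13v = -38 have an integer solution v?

8

gcd(13, 6):
  13 = 2*6 + 1
  6 = 6*1
so gcd(13, 6) = 1.
Back-substitute for Bézout coefficients:
  1 = 13 - 2*6
  ... = 6*(-2) + 13*(1)
Scale by -38: particular solution (76, -38); reduce u mod 13: (11, -8).
General solution: u = 11 + 13t, v = -8 - 6t for integer t.
-2 ≤ 11 + 13t ≤ 90 gives t ∈ [-1, 6], which is 8 values.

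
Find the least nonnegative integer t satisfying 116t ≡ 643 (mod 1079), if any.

gcd(1079, 116) = 1  (1079 = 9×116 + 35, 116 = 3×35 + 11, 35 = 3×11 + 2, 11 = 5×2 + 1, 2 = 2×1).
1 divides 643, so solutions exist.
Back-substituting, 116×(493) + 1079×(-53) = 1.
So 116×(493) ≡ 1 (mod 1079); multiply by 643: t ≡ 316999 (mod 1079).
Smallest nonnegative: t = 316999 mod 1079 = 852.

852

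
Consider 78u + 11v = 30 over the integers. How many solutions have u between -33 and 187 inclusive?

gcd(78, 11) = 1  (78 = 7*11 + 1, 11 = 11*1).
Back-substituting, 78*(1) + 11*(-7) = 1.
Scale by 30: particular solution (30, -210); reduce u mod 11: (8, -54).
General solution: u = 8 + 11t, v = -54 - 78t for integer t.
-33 ≤ 8 + 11t ≤ 187 gives t ∈ [-3, 16], which is 20 values.

20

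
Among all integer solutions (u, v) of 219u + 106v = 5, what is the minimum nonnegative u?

31

gcd(219, 106) = 1.
1 divides 5, so solutions exist.
By Bézout, 219·(-15) + 106·(31) = 1.
Scale by 5/1 = 5: (u₀, v₀) = (-75, 155).
General solution: u = -75 + 106t, v = 155 - 219t for integer t.
u ≥ 0: smallest is -75 mod 106 = 31 (at t = 1), with v = -64.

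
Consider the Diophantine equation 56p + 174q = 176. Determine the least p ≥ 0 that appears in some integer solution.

28

gcd(174, 56):
  174 = 3×56 + 6
  56 = 9×6 + 2
  6 = 3×2
so gcd(174, 56) = 2.
2 divides 176, so solutions exist.
Back-substitute for Bézout coefficients:
  2 = 56 - 9×6
  ... = 56×(28) + 174×(-9)
Scale by 176/2 = 88: (p₀, q₀) = (2464, -792).
General solution: p = 2464 + 87t, q = -792 - 28t for integer t.
p ≥ 0: smallest is 2464 mod 87 = 28 (at t = -28), with q = -8.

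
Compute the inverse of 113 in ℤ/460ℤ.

57

gcd(460, 113):
  460 = 4·113 + 8
  113 = 14·8 + 1
  8 = 8·1
so gcd(460, 113) = 1.
Back-substitute for Bézout coefficients:
  1 = 113 - 14·8
  ... = 113·(57) + 460·(-14)
So 113·57 ≡ 1 (mod 460), and 57 mod 460 = 57.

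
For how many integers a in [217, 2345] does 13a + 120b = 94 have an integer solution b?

gcd(120, 13) = 1  (120 = 9*13 + 3, 13 = 4*3 + 1, 3 = 3*1).
Back-substituting, 13*(37) + 120*(-4) = 1.
Scale by 94: particular solution (3478, -376); reduce a mod 120: (118, -12).
General solution: a = 118 + 120t, b = -12 - 13t for integer t.
217 ≤ 118 + 120t ≤ 2345 gives t ∈ [1, 18], which is 18 values.

18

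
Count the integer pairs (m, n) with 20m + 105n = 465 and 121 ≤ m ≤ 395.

gcd(105, 20):
  105 = 5*20 + 5
  20 = 4*5
so gcd(105, 20) = 5.
Back-substitute for Bézout coefficients:
  5 = 105 - 5*20
  ... = 20*(-5) + 105*(1)
Scale by 93: particular solution (-465, 93); reduce m mod 21: (18, 1).
General solution: m = 18 + 21t, n = 1 - 4t for integer t.
121 ≤ 18 + 21t ≤ 395 gives t ∈ [5, 17], which is 13 values.

13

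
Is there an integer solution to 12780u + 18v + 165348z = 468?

yes

gcd(12780, 18) = 18  (12780 = 710×18).
gcd(18, 165348) = 18.
18 divides 468, so integer solutions exist.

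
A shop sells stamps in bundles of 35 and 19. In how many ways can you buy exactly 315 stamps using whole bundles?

1

Need nonnegative integers with 35j + 19k = 315.
gcd(35, 19) = 1, and 35·(6) + 19·(-11) = 1.
So (j₀, k₀) = (1890, -3465); general j = 1890 + 19t, k = -3465 - 35t.
j ≥ 0 ⇒ t ≥ -99; k ≥ 0 ⇒ t ≤ -99. That's 1 value of t.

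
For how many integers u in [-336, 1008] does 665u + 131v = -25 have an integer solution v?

gcd(665, 131) = 1  (665 = 5·131 + 10, 131 = 13·10 + 1, 10 = 10·1).
Back-substituting, 665·(-13) + 131·(66) = 1.
Scale by -25: particular solution (325, -1650); reduce u mod 131: (63, -320).
General solution: u = 63 + 131t, v = -320 - 665t for integer t.
-336 ≤ 63 + 131t ≤ 1008 gives t ∈ [-3, 7], which is 11 values.

11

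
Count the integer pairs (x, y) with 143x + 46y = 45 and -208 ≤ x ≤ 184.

gcd(143, 46) = 1  (143 = 3*46 + 5, 46 = 9*5 + 1, 5 = 5*1).
Back-substituting, 143*(-9) + 46*(28) = 1.
Scale by 45: particular solution (-405, 1260); reduce x mod 46: (9, -27).
General solution: x = 9 + 46t, y = -27 - 143t for integer t.
-208 ≤ 9 + 46t ≤ 184 gives t ∈ [-4, 3], which is 8 values.

8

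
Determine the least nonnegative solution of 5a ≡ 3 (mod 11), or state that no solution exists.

5

gcd(11, 5) = 1  (11 = 2·5 + 1, 5 = 5·1).
1 divides 3, so solutions exist.
Back-substituting, 5·(-2) + 11·(1) = 1.
So 5·(-2) ≡ 1 (mod 11); multiply by 3: a ≡ -6 (mod 11).
Smallest nonnegative: a = -6 mod 11 = 5.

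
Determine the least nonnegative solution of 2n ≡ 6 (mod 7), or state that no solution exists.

3

gcd(7, 2) = 1  (7 = 3*2 + 1, 2 = 2*1).
1 divides 6, so solutions exist.
Back-substituting, 2*(-3) + 7*(1) = 1.
So 2*(-3) ≡ 1 (mod 7); multiply by 6: n ≡ -18 (mod 7).
Smallest nonnegative: n = -18 mod 7 = 3.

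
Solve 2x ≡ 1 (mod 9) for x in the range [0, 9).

5

gcd(9, 2) = 1.
By Bézout, 2×(-4) + 9×(1) = 1.
So 2×-4 ≡ 1 (mod 9), and -4 mod 9 = 5.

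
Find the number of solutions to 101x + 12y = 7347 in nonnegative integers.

gcd(101, 12) = 1.
By Bézout, 101·(5) + 12·(-42) = 1.
One solution: (3, 587).
General: x = 3 + 12t, y = 587 - 101t.
x ≥ 0 ⇒ t ≥ 0; y ≥ 0 ⇒ t ≤ 5. So t ∈ [0, 5]: 6 solutions.

6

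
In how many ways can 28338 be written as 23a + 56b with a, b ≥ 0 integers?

22

gcd(56, 23) = 1  (56 = 2*23 + 10, 23 = 2*10 + 3, 10 = 3*3 + 1, 3 = 3*1).
Back-substituting, 23*(-17) + 56*(7) = 1.
Scale by 28338: one solution is (-481746, 198366). Reduce a mod 56: (22, 497).
General: a = 22 + 56t, b = 497 - 23t.
a ≥ 0 ⇒ t ≥ 0; b ≥ 0 ⇒ t ≤ 21. So t ∈ [0, 21]: 22 solutions.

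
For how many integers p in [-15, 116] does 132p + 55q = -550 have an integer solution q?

27

gcd(132, 55) = 11.
By Bézout, 132×(-2) + 55×(5) = 11.
Particular solution: (0, -10).
General solution: p = 0 + 5t, q = -10 - 12t for integer t.
-15 ≤ 0 + 5t ≤ 116 gives t ∈ [-3, 23], which is 27 values.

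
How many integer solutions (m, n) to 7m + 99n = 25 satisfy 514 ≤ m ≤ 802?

gcd(99, 7) = 1.
By Bézout, 7·(-14) + 99·(1) = 1.
Particular solution: (46, -3).
General solution: m = 46 + 99t, n = -3 - 7t for integer t.
514 ≤ 46 + 99t ≤ 802 gives t ∈ [5, 7], which is 3 values.

3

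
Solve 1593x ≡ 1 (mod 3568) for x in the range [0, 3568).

gcd(3568, 1593) = 1.
By Bézout, 1593·(-439) + 3568·(196) = 1.
So 1593·-439 ≡ 1 (mod 3568), and -439 mod 3568 = 3129.

3129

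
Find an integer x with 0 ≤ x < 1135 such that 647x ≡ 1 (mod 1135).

928

gcd(1135, 647):
  1135 = 1·647 + 488
  647 = 1·488 + 159
  488 = 3·159 + 11
  159 = 14·11 + 5
  11 = 2·5 + 1
  5 = 5·1
so gcd(1135, 647) = 1.
Back-substitute for Bézout coefficients:
  1 = 11 - 2·5
  ... = 647·(-207) + 1135·(118)
So 647·-207 ≡ 1 (mod 1135), and -207 mod 1135 = 928.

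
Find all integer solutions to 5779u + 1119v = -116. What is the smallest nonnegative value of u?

121

gcd(5779, 1119) = 1  (5779 = 5*1119 + 184, 1119 = 6*184 + 15, 184 = 12*15 + 4, 15 = 3*4 + 3, 4 = 1*3 + 1, 3 = 3*1).
1 divides -116, so solutions exist.
Back-substituting, 5779*(298) + 1119*(-1539) = 1.
Scale by -116/1 = -116: (u₀, v₀) = (-34568, 178524).
General solution: u = -34568 + 1119t, v = 178524 - 5779t for integer t.
u ≥ 0: smallest is -34568 mod 1119 = 121 (at t = 31), with v = -625.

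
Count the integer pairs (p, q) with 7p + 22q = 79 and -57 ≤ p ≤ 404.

21

gcd(22, 7) = 1  (22 = 3·7 + 1, 7 = 7·1).
Back-substituting, 7·(-3) + 22·(1) = 1.
Scale by 79: particular solution (-237, 79); reduce p mod 22: (5, 2).
General solution: p = 5 + 22t, q = 2 - 7t for integer t.
-57 ≤ 5 + 22t ≤ 404 gives t ∈ [-2, 18], which is 21 values.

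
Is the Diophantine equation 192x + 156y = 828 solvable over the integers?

yes

gcd(192, 156) = 12  (192 = 1·156 + 36, 156 = 4·36 + 12, 36 = 3·12).
12 divides 828, so integer solutions exist.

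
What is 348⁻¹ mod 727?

211

gcd(727, 348) = 1  (727 = 2*348 + 31, 348 = 11*31 + 7, 31 = 4*7 + 3, 7 = 2*3 + 1, 3 = 3*1).
Back-substituting, 348*(211) + 727*(-101) = 1.
So 348*211 ≡ 1 (mod 727), and 211 mod 727 = 211.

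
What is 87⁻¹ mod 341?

gcd(341, 87):
  341 = 3*87 + 80
  87 = 1*80 + 7
  80 = 11*7 + 3
  7 = 2*3 + 1
  3 = 3*1
so gcd(341, 87) = 1.
Back-substitute for Bézout coefficients:
  1 = 7 - 2*3
  ... = 87*(98) + 341*(-25)
So 87*98 ≡ 1 (mod 341), and 98 mod 341 = 98.

98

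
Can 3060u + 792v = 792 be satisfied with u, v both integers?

gcd(3060, 792) = 36  (3060 = 3*792 + 684, 792 = 1*684 + 108, 684 = 6*108 + 36, 108 = 3*36).
36 divides 792, so integer solutions exist.

yes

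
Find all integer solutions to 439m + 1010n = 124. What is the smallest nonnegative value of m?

gcd(1010, 439) = 1  (1010 = 2*439 + 132, 439 = 3*132 + 43, 132 = 3*43 + 3, 43 = 14*3 + 1, 3 = 3*1).
1 divides 124, so solutions exist.
Back-substituting, 439*(329) + 1010*(-143) = 1.
Scale by 124/1 = 124: (m₀, n₀) = (40796, -17732).
General solution: m = 40796 + 1010t, n = -17732 - 439t for integer t.
m ≥ 0: smallest is 40796 mod 1010 = 396 (at t = -40), with n = -172.

396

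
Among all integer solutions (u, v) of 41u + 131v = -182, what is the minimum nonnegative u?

gcd(131, 41) = 1  (131 = 3×41 + 8, 41 = 5×8 + 1, 8 = 8×1).
1 divides -182, so solutions exist.
Back-substituting, 41×(16) + 131×(-5) = 1.
Scale by -182/1 = -182: (u₀, v₀) = (-2912, 910).
General solution: u = -2912 + 131t, v = 910 - 41t for integer t.
u ≥ 0: smallest is -2912 mod 131 = 101 (at t = 23), with v = -33.

101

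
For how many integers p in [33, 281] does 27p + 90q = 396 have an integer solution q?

25

gcd(90, 27) = 9.
By Bézout, 27·(-3) + 90·(1) = 9.
Particular solution: (8, 2).
General solution: p = 8 + 10t, q = 2 - 3t for integer t.
33 ≤ 8 + 10t ≤ 281 gives t ∈ [3, 27], which is 25 values.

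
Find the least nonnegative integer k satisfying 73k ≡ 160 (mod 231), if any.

gcd(231, 73) = 1.
1 divides 160, so solutions exist.
By Bézout, 73·(19) + 231·(-6) = 1.
So 73·(19) ≡ 1 (mod 231); multiply by 160: k ≡ 3040 (mod 231).
Smallest nonnegative: k = 3040 mod 231 = 37.

37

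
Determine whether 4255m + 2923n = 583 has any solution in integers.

no

gcd(4255, 2923) = 37  (4255 = 1*2923 + 1332, 2923 = 2*1332 + 259, 1332 = 5*259 + 37, 259 = 7*37).
37 does not divide 583 (remainder 28), so no integer solutions.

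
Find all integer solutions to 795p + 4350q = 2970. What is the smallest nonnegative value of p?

gcd(4350, 795) = 15.
15 divides 2970, so solutions exist.
By Bézout, 795*(-93) + 4350*(17) = 15.
Scale by 2970/15 = 198: (p₀, q₀) = (-18414, 3366).
General solution: p = -18414 + 290t, q = 3366 - 53t for integer t.
p ≥ 0: smallest is -18414 mod 290 = 146 (at t = 64), with q = -26.

146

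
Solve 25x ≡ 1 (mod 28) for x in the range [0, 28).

9

gcd(28, 25) = 1  (28 = 1·25 + 3, 25 = 8·3 + 1, 3 = 3·1).
Back-substituting, 25·(9) + 28·(-8) = 1.
So 25·9 ≡ 1 (mod 28), and 9 mod 28 = 9.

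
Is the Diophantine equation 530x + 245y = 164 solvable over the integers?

no

gcd(530, 245):
  530 = 2*245 + 40
  245 = 6*40 + 5
  40 = 8*5
so gcd(530, 245) = 5.
5 does not divide 164 (remainder 4), so no integer solutions.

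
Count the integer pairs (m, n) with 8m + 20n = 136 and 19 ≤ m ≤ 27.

2

gcd(20, 8) = 4  (20 = 2·8 + 4, 8 = 2·4).
Back-substituting, 8·(-2) + 20·(1) = 4.
Scale by 34: particular solution (-68, 34); reduce m mod 5: (2, 6).
General solution: m = 2 + 5t, n = 6 - 2t for integer t.
19 ≤ 2 + 5t ≤ 27 gives t ∈ [4, 5], which is 2 values.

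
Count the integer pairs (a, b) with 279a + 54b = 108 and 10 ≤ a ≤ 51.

7

gcd(279, 54) = 9.
By Bézout, 279·(1) + 54·(-5) = 9.
Particular solution: (0, 2).
General solution: a = 0 + 6t, b = 2 - 31t for integer t.
10 ≤ 0 + 6t ≤ 51 gives t ∈ [2, 8], which is 7 values.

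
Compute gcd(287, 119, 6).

gcd(287, 119):
  287 = 2×119 + 49
  119 = 2×49 + 21
  49 = 2×21 + 7
  21 = 3×7
so gcd(287, 119) = 7.
gcd(7, 6) = 1.

1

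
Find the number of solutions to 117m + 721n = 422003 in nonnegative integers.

gcd(721, 117) = 1  (721 = 6*117 + 19, 117 = 6*19 + 3, 19 = 6*3 + 1, 3 = 3*1).
Back-substituting, 117*(-228) + 721*(37) = 1.
Scale by 422003: one solution is (-96216684, 15614111). Reduce m mod 721: (45, 578).
General: m = 45 + 721t, n = 578 - 117t.
m ≥ 0 ⇒ t ≥ 0; n ≥ 0 ⇒ t ≤ 4. So t ∈ [0, 4]: 5 solutions.

5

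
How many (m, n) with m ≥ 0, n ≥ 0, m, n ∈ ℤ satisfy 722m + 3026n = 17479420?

gcd(3026, 722) = 2.
By Bézout, 722·(285) + 3026·(-68) = 2.
One solution: (249, 5717).
General: m = 249 + 1513t, n = 5717 - 361t.
m ≥ 0 ⇒ t ≥ 0; n ≥ 0 ⇒ t ≤ 15. So t ∈ [0, 15]: 16 solutions.

16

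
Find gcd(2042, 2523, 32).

gcd(2523, 2042):
  2523 = 1*2042 + 481
  2042 = 4*481 + 118
  481 = 4*118 + 9
  118 = 13*9 + 1
  9 = 9*1
so gcd(2523, 2042) = 1.
gcd(1, 32) = 1.

1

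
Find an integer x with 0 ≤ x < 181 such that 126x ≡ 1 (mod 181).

gcd(181, 126):
  181 = 1*126 + 55
  126 = 2*55 + 16
  55 = 3*16 + 7
  16 = 2*7 + 2
  7 = 3*2 + 1
  2 = 2*1
so gcd(181, 126) = 1.
Back-substitute for Bézout coefficients:
  1 = 7 - 3*2
  ... = 126*(-79) + 181*(55)
So 126*-79 ≡ 1 (mod 181), and -79 mod 181 = 102.

102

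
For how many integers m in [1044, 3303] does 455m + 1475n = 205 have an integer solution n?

gcd(1475, 455) = 5.
By Bézout, 455×(-94) + 1475×(29) = 5.
Particular solution: (276, -85).
General solution: m = 276 + 295t, n = -85 - 91t for integer t.
1044 ≤ 276 + 295t ≤ 3303 gives t ∈ [3, 10], which is 8 values.

8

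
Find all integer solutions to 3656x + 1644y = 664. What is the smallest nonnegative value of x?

386

gcd(3656, 1644) = 4.
4 divides 664, so solutions exist.
By Bézout, 3656*(-67) + 1644*(149) = 4.
Scale by 664/4 = 166: (x₀, y₀) = (-11122, 24734).
General solution: x = -11122 + 411t, y = 24734 - 914t for integer t.
x ≥ 0: smallest is -11122 mod 411 = 386 (at t = 28), with y = -858.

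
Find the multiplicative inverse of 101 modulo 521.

gcd(521, 101):
  521 = 5·101 + 16
  101 = 6·16 + 5
  16 = 3·5 + 1
  5 = 5·1
so gcd(521, 101) = 1.
Back-substitute for Bézout coefficients:
  1 = 16 - 3·5
  ... = 101·(-98) + 521·(19)
So 101·-98 ≡ 1 (mod 521), and -98 mod 521 = 423.

423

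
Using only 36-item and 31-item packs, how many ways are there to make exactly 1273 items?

Need nonnegative integers with 36j + 31k = 1273.
gcd(36, 31) = 1, and 36·(-6) + 31·(7) = 1.
So (j₀, k₀) = (-7638, 8911); general j = -7638 + 31t, k = 8911 - 36t.
j ≥ 0 ⇒ t ≥ 247; k ≥ 0 ⇒ t ≤ 247. That's 1 value of t.

1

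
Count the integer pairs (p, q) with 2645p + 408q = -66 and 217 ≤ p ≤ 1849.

4

gcd(2645, 408) = 1  (2645 = 6·408 + 197, 408 = 2·197 + 14, 197 = 14·14 + 1, 14 = 14·1).
Back-substituting, 2645·(29) + 408·(-188) = 1.
Scale by -66: particular solution (-1914, 12408); reduce p mod 408: (126, -817).
General solution: p = 126 + 408t, q = -817 - 2645t for integer t.
217 ≤ 126 + 408t ≤ 1849 gives t ∈ [1, 4], which is 4 values.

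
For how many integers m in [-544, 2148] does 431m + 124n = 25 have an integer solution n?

22

gcd(431, 124) = 1  (431 = 3×124 + 59, 124 = 2×59 + 6, 59 = 9×6 + 5, 6 = 1×5 + 1, 5 = 5×1).
Back-substituting, 431×(-21) + 124×(73) = 1.
Scale by 25: particular solution (-525, 1825); reduce m mod 124: (95, -330).
General solution: m = 95 + 124t, n = -330 - 431t for integer t.
-544 ≤ 95 + 124t ≤ 2148 gives t ∈ [-5, 16], which is 22 values.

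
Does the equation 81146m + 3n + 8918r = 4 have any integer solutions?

yes

gcd(81146, 3) = 1  (81146 = 27048*3 + 2, 3 = 1*2 + 1, 2 = 2*1).
gcd(1, 8918) = 1.
1 divides 4, so integer solutions exist.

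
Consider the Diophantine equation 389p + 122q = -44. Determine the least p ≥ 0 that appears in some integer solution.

gcd(389, 122):
  389 = 3·122 + 23
  122 = 5·23 + 7
  23 = 3·7 + 2
  7 = 3·2 + 1
  2 = 2·1
so gcd(389, 122) = 1.
1 divides -44, so solutions exist.
Back-substitute for Bézout coefficients:
  1 = 7 - 3·2
  ... = 389·(-53) + 122·(169)
Scale by -44/1 = -44: (p₀, q₀) = (2332, -7436).
General solution: p = 2332 + 122t, q = -7436 - 389t for integer t.
p ≥ 0: smallest is 2332 mod 122 = 14 (at t = -19), with q = -45.

14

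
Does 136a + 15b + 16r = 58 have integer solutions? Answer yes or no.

gcd(136, 15):
  136 = 9×15 + 1
  15 = 15×1
so gcd(136, 15) = 1.
gcd(1, 16) = 1.
1 divides 58, so integer solutions exist.

yes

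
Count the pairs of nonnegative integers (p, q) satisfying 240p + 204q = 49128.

12

gcd(240, 204) = 12  (240 = 1·204 + 36, 204 = 5·36 + 24, 36 = 1·24 + 12, 24 = 2·12).
Back-substituting, 240·(6) + 204·(-7) = 12.
Scale by 4094: one solution is (24564, -28658). Reduce p mod 17: (16, 222).
General: p = 16 + 17t, q = 222 - 20t.
p ≥ 0 ⇒ t ≥ 0; q ≥ 0 ⇒ t ≤ 11. So t ∈ [0, 11]: 12 solutions.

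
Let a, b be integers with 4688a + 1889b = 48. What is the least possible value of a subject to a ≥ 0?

gcd(4688, 1889):
  4688 = 2*1889 + 910
  1889 = 2*910 + 69
  910 = 13*69 + 13
  69 = 5*13 + 4
  13 = 3*4 + 1
  4 = 4*1
so gcd(4688, 1889) = 1.
1 divides 48, so solutions exist.
Back-substitute for Bézout coefficients:
  1 = 13 - 3*4
  ... = 4688*(438) + 1889*(-1087)
Scale by 48/1 = 48: (a₀, b₀) = (21024, -52176).
General solution: a = 21024 + 1889t, b = -52176 - 4688t for integer t.
a ≥ 0: smallest is 21024 mod 1889 = 245 (at t = -11), with b = -608.

245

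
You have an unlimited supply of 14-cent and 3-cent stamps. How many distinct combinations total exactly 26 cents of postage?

Need nonnegative integers with 14j + 3k = 26.
gcd(14, 3) = 1, and 14·(-1) + 3·(5) = 1.
So (j₀, k₀) = (-26, 130); general j = -26 + 3t, k = 130 - 14t.
j ≥ 0 ⇒ t ≥ 9; k ≥ 0 ⇒ t ≤ 9. That's 1 value of t.

1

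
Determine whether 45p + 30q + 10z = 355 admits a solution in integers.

gcd(45, 30) = 15.
gcd(15, 10) = 5.
5 divides 355, so integer solutions exist.

yes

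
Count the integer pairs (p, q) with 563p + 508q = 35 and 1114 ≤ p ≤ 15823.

gcd(563, 508):
  563 = 1*508 + 55
  508 = 9*55 + 13
  55 = 4*13 + 3
  13 = 4*3 + 1
  3 = 3*1
so gcd(563, 508) = 1.
Back-substitute for Bézout coefficients:
  1 = 13 - 4*3
  ... = 563*(-157) + 508*(174)
Scale by 35: particular solution (-5495, 6090); reduce p mod 508: (93, -103).
General solution: p = 93 + 508t, q = -103 - 563t for integer t.
1114 ≤ 93 + 508t ≤ 15823 gives t ∈ [3, 30], which is 28 values.

28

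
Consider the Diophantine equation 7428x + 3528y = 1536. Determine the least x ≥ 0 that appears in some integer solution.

80

gcd(7428, 3528):
  7428 = 2*3528 + 372
  3528 = 9*372 + 180
  372 = 2*180 + 12
  180 = 15*12
so gcd(7428, 3528) = 12.
12 divides 1536, so solutions exist.
Back-substitute for Bézout coefficients:
  12 = 372 - 2*180
  ... = 7428*(19) + 3528*(-40)
Scale by 1536/12 = 128: (x₀, y₀) = (2432, -5120).
General solution: x = 2432 + 294t, y = -5120 - 619t for integer t.
x ≥ 0: smallest is 2432 mod 294 = 80 (at t = -8), with y = -168.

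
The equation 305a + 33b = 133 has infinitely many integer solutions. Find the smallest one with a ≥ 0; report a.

29

gcd(305, 33) = 1.
1 divides 133, so solutions exist.
By Bézout, 305·(-4) + 33·(37) = 1.
Scale by 133/1 = 133: (a₀, b₀) = (-532, 4921).
General solution: a = -532 + 33t, b = 4921 - 305t for integer t.
a ≥ 0: smallest is -532 mod 33 = 29 (at t = 17), with b = -264.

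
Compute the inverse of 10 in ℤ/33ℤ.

10

gcd(33, 10) = 1  (33 = 3·10 + 3, 10 = 3·3 + 1, 3 = 3·1).
Back-substituting, 10·(10) + 33·(-3) = 1.
So 10·10 ≡ 1 (mod 33), and 10 mod 33 = 10.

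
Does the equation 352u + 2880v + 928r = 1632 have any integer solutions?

gcd(2880, 352) = 32  (2880 = 8·352 + 64, 352 = 5·64 + 32, 64 = 2·32).
gcd(32, 928) = 32.
32 divides 1632, so integer solutions exist.

yes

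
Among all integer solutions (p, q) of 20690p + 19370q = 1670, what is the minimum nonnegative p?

779

gcd(20690, 19370) = 10.
10 divides 1670, so solutions exist.
By Bézout, 20690·(631) + 19370·(-674) = 10.
Scale by 1670/10 = 167: (p₀, q₀) = (105377, -112558).
General solution: p = 105377 + 1937t, q = -112558 - 2069t for integer t.
p ≥ 0: smallest is 105377 mod 1937 = 779 (at t = -54), with q = -832.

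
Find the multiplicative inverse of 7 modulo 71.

61

gcd(71, 7):
  71 = 10*7 + 1
  7 = 7*1
so gcd(71, 7) = 1.
Back-substitute for Bézout coefficients:
  1 = 71 - 10*7
  ... = 7*(-10) + 71*(1)
So 7*-10 ≡ 1 (mod 71), and -10 mod 71 = 61.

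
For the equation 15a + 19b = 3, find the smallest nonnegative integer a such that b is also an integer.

gcd(19, 15):
  19 = 1×15 + 4
  15 = 3×4 + 3
  4 = 1×3 + 1
  3 = 3×1
so gcd(19, 15) = 1.
1 divides 3, so solutions exist.
Back-substitute for Bézout coefficients:
  1 = 4 - 1×3
  ... = 15×(-5) + 19×(4)
Scale by 3/1 = 3: (a₀, b₀) = (-15, 12).
General solution: a = -15 + 19t, b = 12 - 15t for integer t.
a ≥ 0: smallest is -15 mod 19 = 4 (at t = 1), with b = -3.

4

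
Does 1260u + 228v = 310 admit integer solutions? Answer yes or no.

no

gcd(1260, 228) = 12.
12 does not divide 310 (remainder 10), so no integer solutions.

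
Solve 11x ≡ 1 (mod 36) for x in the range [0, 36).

gcd(36, 11):
  36 = 3*11 + 3
  11 = 3*3 + 2
  3 = 1*2 + 1
  2 = 2*1
so gcd(36, 11) = 1.
Back-substitute for Bézout coefficients:
  1 = 3 - 1*2
  ... = 11*(-13) + 36*(4)
So 11*-13 ≡ 1 (mod 36), and -13 mod 36 = 23.

23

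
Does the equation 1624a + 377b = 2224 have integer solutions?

gcd(1624, 377):
  1624 = 4×377 + 116
  377 = 3×116 + 29
  116 = 4×29
so gcd(1624, 377) = 29.
29 does not divide 2224 (remainder 20), so no integer solutions.

no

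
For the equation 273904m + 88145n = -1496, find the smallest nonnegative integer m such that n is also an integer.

gcd(273904, 88145):
  273904 = 3*88145 + 9469
  88145 = 9*9469 + 2924
  9469 = 3*2924 + 697
  2924 = 4*697 + 136
  697 = 5*136 + 17
  136 = 8*17
so gcd(273904, 88145) = 17.
17 divides -1496, so solutions exist.
Back-substitute for Bézout coefficients:
  17 = 697 - 5*136
  ... = 273904*(633) + 88145*(-1967)
Scale by -1496/17 = -88: (m₀, n₀) = (-55704, 173096).
General solution: m = -55704 + 5185t, n = 173096 - 16112t for integer t.
m ≥ 0: smallest is -55704 mod 5185 = 1331 (at t = 11), with n = -4136.

1331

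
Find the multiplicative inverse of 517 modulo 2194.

gcd(2194, 517):
  2194 = 4·517 + 126
  517 = 4·126 + 13
  126 = 9·13 + 9
  13 = 1·9 + 4
  9 = 2·4 + 1
  4 = 4·1
so gcd(2194, 517) = 1.
Back-substitute for Bézout coefficients:
  1 = 9 - 2·4
  ... = 517·(-505) + 2194·(119)
So 517·-505 ≡ 1 (mod 2194), and -505 mod 2194 = 1689.

1689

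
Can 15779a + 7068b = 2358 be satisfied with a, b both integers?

no

gcd(15779, 7068):
  15779 = 2*7068 + 1643
  7068 = 4*1643 + 496
  1643 = 3*496 + 155
  496 = 3*155 + 31
  155 = 5*31
so gcd(15779, 7068) = 31.
31 does not divide 2358 (remainder 2), so no integer solutions.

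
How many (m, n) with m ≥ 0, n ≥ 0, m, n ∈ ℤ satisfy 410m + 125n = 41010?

gcd(410, 125) = 5.
By Bézout, 410·(-7) + 125·(23) = 5.
One solution: (11, 292).
General: m = 11 + 25t, n = 292 - 82t.
m ≥ 0 ⇒ t ≥ 0; n ≥ 0 ⇒ t ≤ 3. So t ∈ [0, 3]: 4 solutions.

4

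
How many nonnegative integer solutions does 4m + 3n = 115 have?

10

gcd(4, 3) = 1.
By Bézout, 4×(1) + 3×(-1) = 1.
One solution: (1, 37).
General: m = 1 + 3t, n = 37 - 4t.
m ≥ 0 ⇒ t ≥ 0; n ≥ 0 ⇒ t ≤ 9. So t ∈ [0, 9]: 10 solutions.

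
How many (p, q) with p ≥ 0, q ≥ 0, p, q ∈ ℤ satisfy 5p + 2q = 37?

gcd(5, 2) = 1.
By Bézout, 5·(1) + 2·(-2) = 1.
One solution: (1, 16).
General: p = 1 + 2t, q = 16 - 5t.
p ≥ 0 ⇒ t ≥ 0; q ≥ 0 ⇒ t ≤ 3. So t ∈ [0, 3]: 4 solutions.

4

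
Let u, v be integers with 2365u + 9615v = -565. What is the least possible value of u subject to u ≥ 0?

gcd(9615, 2365):
  9615 = 4·2365 + 155
  2365 = 15·155 + 40
  155 = 3·40 + 35
  40 = 1·35 + 5
  35 = 7·5
so gcd(9615, 2365) = 5.
5 divides -565, so solutions exist.
Back-substitute for Bézout coefficients:
  5 = 40 - 1·35
  ... = 2365·(248) + 9615·(-61)
Scale by -565/5 = -113: (u₀, v₀) = (-28024, 6893).
General solution: u = -28024 + 1923t, v = 6893 - 473t for integer t.
u ≥ 0: smallest is -28024 mod 1923 = 821 (at t = 15), with v = -202.

821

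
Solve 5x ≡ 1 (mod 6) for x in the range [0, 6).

5

gcd(6, 5):
  6 = 1×5 + 1
  5 = 5×1
so gcd(6, 5) = 1.
Back-substitute for Bézout coefficients:
  1 = 6 - 1×5
  ... = 5×(-1) + 6×(1)
So 5×-1 ≡ 1 (mod 6), and -1 mod 6 = 5.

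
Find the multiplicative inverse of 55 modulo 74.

35

gcd(74, 55) = 1.
By Bézout, 55·(35) + 74·(-26) = 1.
So 55·35 ≡ 1 (mod 74), and 35 mod 74 = 35.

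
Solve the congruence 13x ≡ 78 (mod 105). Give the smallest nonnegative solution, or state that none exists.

6

gcd(105, 13):
  105 = 8*13 + 1
  13 = 13*1
so gcd(105, 13) = 1.
1 divides 78, so solutions exist.
Back-substitute for Bézout coefficients:
  1 = 105 - 8*13
  ... = 13*(-8) + 105*(1)
So 13*(-8) ≡ 1 (mod 105); multiply by 78: x ≡ -624 (mod 105).
Smallest nonnegative: x = -624 mod 105 = 6.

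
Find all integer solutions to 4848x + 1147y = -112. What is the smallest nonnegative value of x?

776

gcd(4848, 1147) = 1.
1 divides -112, so solutions exist.
By Bézout, 4848*(75) + 1147*(-317) = 1.
Scale by -112/1 = -112: (x₀, y₀) = (-8400, 35504).
General solution: x = -8400 + 1147t, y = 35504 - 4848t for integer t.
x ≥ 0: smallest is -8400 mod 1147 = 776 (at t = 8), with y = -3280.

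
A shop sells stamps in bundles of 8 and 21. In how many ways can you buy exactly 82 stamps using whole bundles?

Need nonnegative integers with 8j + 21k = 82.
gcd(8, 21) = 1, and 8·(8) + 21·(-3) = 1.
So (j₀, k₀) = (656, -246); general j = 656 + 21t, k = -246 - 8t.
j ≥ 0 ⇒ t ≥ -31; k ≥ 0 ⇒ t ≤ -31. That's 1 value of t.

1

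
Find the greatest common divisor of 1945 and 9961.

gcd(9961, 1945):
  9961 = 5*1945 + 236
  1945 = 8*236 + 57
  236 = 4*57 + 8
  57 = 7*8 + 1
  8 = 8*1
so gcd(9961, 1945) = 1.

1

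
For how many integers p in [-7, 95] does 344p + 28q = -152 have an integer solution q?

gcd(344, 28) = 4  (344 = 12·28 + 8, 28 = 3·8 + 4, 8 = 2·4).
Back-substituting, 344·(-3) + 28·(37) = 4.
Scale by -38: particular solution (114, -1406); reduce p mod 7: (2, -30).
General solution: p = 2 + 7t, q = -30 - 86t for integer t.
-7 ≤ 2 + 7t ≤ 95 gives t ∈ [-1, 13], which is 15 values.

15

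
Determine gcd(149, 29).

1

gcd(149, 29) = 1  (149 = 5·29 + 4, 29 = 7·4 + 1, 4 = 4·1).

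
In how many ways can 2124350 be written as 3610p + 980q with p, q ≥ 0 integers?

6

gcd(3610, 980) = 10  (3610 = 3·980 + 670, 980 = 1·670 + 310, 670 = 2·310 + 50, 310 = 6·50 + 10, 50 = 5·10).
Back-substituting, 3610·(-19) + 980·(70) = 10.
Scale by 212435: one solution is (-4036265, 14870450). Reduce p mod 98: (61, 1943).
General: p = 61 + 98t, q = 1943 - 361t.
p ≥ 0 ⇒ t ≥ 0; q ≥ 0 ⇒ t ≤ 5. So t ∈ [0, 5]: 6 solutions.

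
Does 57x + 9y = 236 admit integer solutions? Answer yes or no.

no

gcd(57, 9) = 3  (57 = 6*9 + 3, 9 = 3*3).
3 does not divide 236 (remainder 2), so no integer solutions.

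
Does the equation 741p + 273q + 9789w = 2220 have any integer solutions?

gcd(741, 273) = 39.
gcd(39, 9789) = 39.
39 does not divide 2220 (remainder 36), so no integer solutions.

no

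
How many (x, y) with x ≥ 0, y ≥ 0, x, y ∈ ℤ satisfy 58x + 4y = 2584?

23

gcd(58, 4) = 2.
By Bézout, 58*(1) + 4*(-14) = 2.
One solution: (0, 646).
General: x = 0 + 2t, y = 646 - 29t.
x ≥ 0 ⇒ t ≥ 0; y ≥ 0 ⇒ t ≤ 22. So t ∈ [0, 22]: 23 solutions.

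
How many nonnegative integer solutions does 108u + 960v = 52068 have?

6

gcd(960, 108) = 12.
By Bézout, 108*(9) + 960*(-1) = 12.
One solution: (11, 53).
General: u = 11 + 80t, v = 53 - 9t.
u ≥ 0 ⇒ t ≥ 0; v ≥ 0 ⇒ t ≤ 5. So t ∈ [0, 5]: 6 solutions.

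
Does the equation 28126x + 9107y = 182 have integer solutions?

gcd(28126, 9107) = 7  (28126 = 3*9107 + 805, 9107 = 11*805 + 252, 805 = 3*252 + 49, 252 = 5*49 + 7, 49 = 7*7).
7 divides 182, so integer solutions exist.

yes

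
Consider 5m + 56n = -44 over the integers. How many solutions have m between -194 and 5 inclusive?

gcd(56, 5) = 1  (56 = 11·5 + 1, 5 = 5·1).
Back-substituting, 5·(-11) + 56·(1) = 1.
Scale by -44: particular solution (484, -44); reduce m mod 56: (36, -4).
General solution: m = 36 + 56t, n = -4 - 5t for integer t.
-194 ≤ 36 + 56t ≤ 5 gives t ∈ [-4, -1], which is 4 values.

4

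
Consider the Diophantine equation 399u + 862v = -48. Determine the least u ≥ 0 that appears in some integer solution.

gcd(862, 399):
  862 = 2×399 + 64
  399 = 6×64 + 15
  64 = 4×15 + 4
  15 = 3×4 + 3
  4 = 1×3 + 1
  3 = 3×1
so gcd(862, 399) = 1.
1 divides -48, so solutions exist.
Back-substitute for Bézout coefficients:
  1 = 4 - 1×3
  ... = 399×(-229) + 862×(106)
Scale by -48/1 = -48: (u₀, v₀) = (10992, -5088).
General solution: u = 10992 + 862t, v = -5088 - 399t for integer t.
u ≥ 0: smallest is 10992 mod 862 = 648 (at t = -12), with v = -300.

648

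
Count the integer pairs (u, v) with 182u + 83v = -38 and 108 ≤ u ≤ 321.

2

gcd(182, 83) = 1.
By Bézout, 182*(26) + 83*(-57) = 1.
Particular solution: (8, -18).
General solution: u = 8 + 83t, v = -18 - 182t for integer t.
108 ≤ 8 + 83t ≤ 321 gives t ∈ [2, 3], which is 2 values.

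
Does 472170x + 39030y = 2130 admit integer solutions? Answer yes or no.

gcd(472170, 39030) = 30.
30 divides 2130, so integer solutions exist.

yes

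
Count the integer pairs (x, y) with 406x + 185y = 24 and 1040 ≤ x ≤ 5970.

27

gcd(406, 185) = 1  (406 = 2·185 + 36, 185 = 5·36 + 5, 36 = 7·5 + 1, 5 = 5·1).
Back-substituting, 406·(36) + 185·(-79) = 1.
Scale by 24: particular solution (864, -1896); reduce x mod 185: (124, -272).
General solution: x = 124 + 185t, y = -272 - 406t for integer t.
1040 ≤ 124 + 185t ≤ 5970 gives t ∈ [5, 31], which is 27 values.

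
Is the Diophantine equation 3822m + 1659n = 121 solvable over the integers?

no

gcd(3822, 1659):
  3822 = 2×1659 + 504
  1659 = 3×504 + 147
  504 = 3×147 + 63
  147 = 2×63 + 21
  63 = 3×21
so gcd(3822, 1659) = 21.
21 does not divide 121 (remainder 16), so no integer solutions.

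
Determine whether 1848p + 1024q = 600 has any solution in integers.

yes

gcd(1848, 1024) = 8  (1848 = 1*1024 + 824, 1024 = 1*824 + 200, 824 = 4*200 + 24, 200 = 8*24 + 8, 24 = 3*8).
8 divides 600, so integer solutions exist.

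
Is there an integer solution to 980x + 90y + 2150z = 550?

yes

gcd(980, 90):
  980 = 10·90 + 80
  90 = 1·80 + 10
  80 = 8·10
so gcd(980, 90) = 10.
gcd(10, 2150) = 10.
10 divides 550, so integer solutions exist.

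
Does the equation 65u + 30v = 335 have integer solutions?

yes

gcd(65, 30):
  65 = 2×30 + 5
  30 = 6×5
so gcd(65, 30) = 5.
5 divides 335, so integer solutions exist.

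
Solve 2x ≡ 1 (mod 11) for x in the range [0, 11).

6

gcd(11, 2) = 1.
By Bézout, 2×(-5) + 11×(1) = 1.
So 2×-5 ≡ 1 (mod 11), and -5 mod 11 = 6.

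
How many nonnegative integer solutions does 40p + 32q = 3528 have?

22

gcd(40, 32):
  40 = 1*32 + 8
  32 = 4*8
so gcd(40, 32) = 8.
Back-substitute for Bézout coefficients:
  8 = 40 - 1*32
  ... = 40*(1) + 32*(-1)
Scale by 441: one solution is (441, -441). Reduce p mod 4: (1, 109).
General: p = 1 + 4t, q = 109 - 5t.
p ≥ 0 ⇒ t ≥ 0; q ≥ 0 ⇒ t ≤ 21. So t ∈ [0, 21]: 22 solutions.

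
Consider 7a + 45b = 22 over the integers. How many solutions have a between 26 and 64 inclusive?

1

gcd(45, 7) = 1.
By Bézout, 7*(13) + 45*(-2) = 1.
Particular solution: (16, -2).
General solution: a = 16 + 45t, b = -2 - 7t for integer t.
26 ≤ 16 + 45t ≤ 64 gives t ∈ [1, 1], which is 1 value.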